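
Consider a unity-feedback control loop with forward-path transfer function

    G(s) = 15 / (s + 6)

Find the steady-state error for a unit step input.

e_ss = 0.2857

G(s) has no poles at the origin.
This is a Type 0 system. Kp = lim_{s→0} G(s) = 15/6 = 5/2.
e_ss = 1/(1 + Kp) = 1/(1 + 5/2) = 2/7 ≈ 0.2857.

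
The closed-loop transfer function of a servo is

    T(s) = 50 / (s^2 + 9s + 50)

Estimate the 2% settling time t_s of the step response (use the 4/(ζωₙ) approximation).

t_s ≈ 0.8889 s

Comparing s^2 + 9s + 50 to s^2 + 2ζωₙs + ωₙ²: ωₙ = √50 ≈ 7.071 rad/s and ζ = 9/(2·√50) ≈ 0.6364.
ζωₙ = 9/2 = 4.5, so t_s ≈ 4/(ζωₙ) = 4/4.5 ≈ 0.8889 s.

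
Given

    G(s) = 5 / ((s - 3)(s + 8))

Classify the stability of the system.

The poles can be read from the denominator factors: s = 3, -8.
Since the pole(s) at s = 3 lie in the right half-plane, the system is unstable.

unstable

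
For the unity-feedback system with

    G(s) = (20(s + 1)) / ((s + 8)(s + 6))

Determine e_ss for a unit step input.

e_ss = 0.7059

G(s) has no poles at the origin.
This is a Type 0 system. Kp = lim_{s→0} G(s) = 20/48 = 5/12.
e_ss = 1/(1 + Kp) = 1/(1 + 5/12) = 12/17 ≈ 0.7059.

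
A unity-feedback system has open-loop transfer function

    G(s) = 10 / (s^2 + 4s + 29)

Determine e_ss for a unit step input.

e_ss = 0.7436

G(s) has no poles at the origin.
This is a Type 0 system. Kp = lim_{s→0} G(s) = 10/29.
e_ss = 1/(1 + Kp) = 1/(1 + 10/29) = 29/39 ≈ 0.7436.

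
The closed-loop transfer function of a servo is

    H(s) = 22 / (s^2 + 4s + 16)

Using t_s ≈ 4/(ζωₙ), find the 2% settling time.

t_s ≈ 2 s

Comparing s^2 + 4s + 16 to s^2 + 2ζωₙs + ωₙ²: ωₙ = 4 rad/s and ζ = 4/(2·4) = 0.5.
ζωₙ = 4/2 = 2, so t_s ≈ 4/(ζωₙ) = 4/2 = 2 s.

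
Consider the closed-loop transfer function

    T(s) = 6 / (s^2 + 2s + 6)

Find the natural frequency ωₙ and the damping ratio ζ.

Compare the denominator to the standard form s^2 + 2ζωₙs + ωₙ².
ωₙ² = 6, so ωₙ = √6 ≈ 2.449 rad/s.
2ζωₙ = 2, so ζ = 2/(2·√6) ≈ 0.4082.
With ζ = 0.4082 the response is underdamped.

ωₙ ≈ 2.449 rad/s, ζ ≈ 0.4082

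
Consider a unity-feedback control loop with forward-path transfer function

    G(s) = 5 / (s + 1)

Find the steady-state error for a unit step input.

e_ss = 0.1667

G(s) has no poles at the origin.
This is a Type 0 system. Kp = lim_{s→0} G(s) = 5/1.
e_ss = 1/(1 + Kp) = 1/(1 + 5) = 1/6 ≈ 0.1667.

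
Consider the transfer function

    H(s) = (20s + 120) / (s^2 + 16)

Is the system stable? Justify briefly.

The denominator s^2 + 16 factors as (s^2 + 16), giving poles at s = 4j, -4j.
Since the simple pole(s) at s = ±4j lie on the jω-axis with none in the right half-plane, the system is marginally stable.

marginally stable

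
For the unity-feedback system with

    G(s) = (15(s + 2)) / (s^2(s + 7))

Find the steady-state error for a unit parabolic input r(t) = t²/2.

e_ss = 0.2333

G(s) has 2 poles at the origin.
This is a Type 2 system. Ka = lim_{s→0} s^2·G(s) = 30/7.
e_ss = 1/Ka = 1/(30/7) = 7/30 ≈ 0.2333.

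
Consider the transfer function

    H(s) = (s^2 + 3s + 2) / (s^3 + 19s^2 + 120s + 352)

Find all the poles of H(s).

s = -4 ± 4j, -11

The poles are the roots of the denominator s^3 + 19s^2 + 120s + 352 = 0.
Trying s = -11: the polynomial evaluates to 0, so (s + 11) is a factor.
Dividing out leaves s^2 + 8s + 32 = 0.
The quadratic formula then gives s = -4 ± 4j.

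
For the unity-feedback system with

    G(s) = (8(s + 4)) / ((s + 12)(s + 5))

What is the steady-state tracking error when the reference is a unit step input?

e_ss = 0.6522

G(s) has no poles at the origin.
This is a Type 0 system. Kp = lim_{s→0} G(s) = 32/60 = 8/15.
e_ss = 1/(1 + Kp) = 1/(1 + 8/15) = 15/23 ≈ 0.6522.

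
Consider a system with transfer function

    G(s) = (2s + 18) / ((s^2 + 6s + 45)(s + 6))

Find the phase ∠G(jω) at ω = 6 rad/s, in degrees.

At s = j6: numerator = 18 + j12, denominator = -162 + j270.
∠G = ∠num − ∠den = 33.690° − (120.96°) = -87.27°.

∠G(j6) ≈ -87.27°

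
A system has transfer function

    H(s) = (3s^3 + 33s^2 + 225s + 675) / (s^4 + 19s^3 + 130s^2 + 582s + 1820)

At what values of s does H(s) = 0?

Set the numerator to zero: 3s^3 + 33s^2 + 225s + 675 = 0, i.e. 3·(s^3 + 11s^2 + 75s + 225) = 0.
Factoring: (s + 5)(s^2 + 6s + 45) = 0.

s = -5, -3 ± 6j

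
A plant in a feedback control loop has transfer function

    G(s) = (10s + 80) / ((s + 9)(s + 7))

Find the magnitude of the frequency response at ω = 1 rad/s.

|G(j1)| ≈ 1.259

Substitute s = j1: numerator = 80 + j10, denominator = 62 + j16.
|G(j1)| = |80 + j10| / |62 + j16| = 80.623 / 64.031 ≈ 1.259.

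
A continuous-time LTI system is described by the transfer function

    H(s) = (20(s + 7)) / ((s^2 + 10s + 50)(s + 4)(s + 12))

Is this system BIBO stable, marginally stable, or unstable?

The poles can be read from the denominator factors: s = -5 + 5j, -5 - 5j, -4, -12.
Since all poles lie strictly in the left half-plane, the system is stable.

stable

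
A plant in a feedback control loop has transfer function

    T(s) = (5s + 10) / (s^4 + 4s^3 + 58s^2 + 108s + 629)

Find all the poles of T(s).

The poles are the roots of the denominator s^4 + 4s^3 + 58s^2 + 108s + 629 = 0.
No real roots exist; factor into two real quadratics: (s^2 + 2s + 17)(s^2 + 2s + 37) = 0.
Each quadratic gives a conjugate pair via the quadratic formula.

s = -1 + 4j, -1 - 4j, -1 + 6j, -1 - 6j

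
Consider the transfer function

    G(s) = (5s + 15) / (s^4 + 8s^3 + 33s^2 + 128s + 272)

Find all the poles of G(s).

The poles are the roots of the denominator s^4 + 8s^3 + 33s^2 + 128s + 272 = 0.
No real roots exist; factor into two real quadratics: (s^2 + 16)(s^2 + 8s + 17) = 0.
Each quadratic gives a conjugate pair via the quadratic formula.

s = 4j, -4j, -4 + j, -4 - j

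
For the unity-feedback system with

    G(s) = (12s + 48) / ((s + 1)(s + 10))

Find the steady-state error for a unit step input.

G(s) has no poles at the origin.
This is a Type 0 system. Kp = lim_{s→0} G(s) = 48/10 = 24/5.
e_ss = 1/(1 + Kp) = 1/(1 + 24/5) = 5/29 ≈ 0.1724.

e_ss = 0.1724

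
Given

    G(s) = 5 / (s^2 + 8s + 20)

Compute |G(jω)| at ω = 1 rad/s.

|G(j1)| ≈ 0.2425

Substitute s = j1: numerator = 5, denominator = 19 + j8.
|G(j1)| = |5| / |19 + j8| = 5 / 20.616 ≈ 0.2425.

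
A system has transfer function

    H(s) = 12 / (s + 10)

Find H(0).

H(0) = 6/5 ≈ 1.200

Set s = 0: H(0) = (12) / (10) = 6/5.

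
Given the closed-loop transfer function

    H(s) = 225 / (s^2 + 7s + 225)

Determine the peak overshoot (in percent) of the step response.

%OS ≈ 47.1%

Comparing s^2 + 7s + 225 to s^2 + 2ζωₙs + ωₙ²: ωₙ = 15 rad/s and ζ = 7/(2·15) ≈ 0.2333.
%OS = 100·exp(−πζ/√(1−ζ²)) = 100·exp(−π·0.2333/√(1−0.2333²)) ≈ 47.1%.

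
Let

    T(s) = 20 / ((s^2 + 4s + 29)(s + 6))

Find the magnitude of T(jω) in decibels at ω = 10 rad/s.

Substitute s = j10: numerator = 20, denominator = -826 - j470.
|T(j10)| = |20| / |-826 - j470| = 20 / 950.36 ≈ 0.02104.
In decibels: 20·log₁₀(0.02104) ≈ -33.5 dB.

|T(j10)|_dB ≈ -33.5 dB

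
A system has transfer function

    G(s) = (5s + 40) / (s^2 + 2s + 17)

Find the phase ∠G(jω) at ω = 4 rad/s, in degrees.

∠G(j4) ≈ -56.31°

At s = j4: numerator = 40 + j20, denominator = 1 + j8.
∠G = ∠num − ∠den = 26.565° − (82.875°) = -56.31°.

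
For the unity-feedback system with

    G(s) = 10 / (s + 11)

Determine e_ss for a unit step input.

G(s) has no poles at the origin.
This is a Type 0 system. Kp = lim_{s→0} G(s) = 10/11.
e_ss = 1/(1 + Kp) = 1/(1 + 10/11) = 11/21 ≈ 0.5238.

e_ss = 0.5238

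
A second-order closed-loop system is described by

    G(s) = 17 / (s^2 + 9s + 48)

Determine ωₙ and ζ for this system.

Compare the denominator to the standard form s^2 + 2ζωₙs + ωₙ².
ωₙ² = 48, so ωₙ = √48 ≈ 6.928 rad/s.
2ζωₙ = 9, so ζ = 9/(2·√48) ≈ 0.6495.

ωₙ ≈ 6.928 rad/s, ζ ≈ 0.6495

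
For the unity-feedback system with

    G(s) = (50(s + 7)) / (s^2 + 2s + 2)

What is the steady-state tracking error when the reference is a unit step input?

G(s) has no poles at the origin.
This is a Type 0 system. Kp = lim_{s→0} G(s) = 350/2 = 175.
e_ss = 1/(1 + Kp) = 1/(1 + 175) = 1/176 ≈ 0.005682.

e_ss = 0.005682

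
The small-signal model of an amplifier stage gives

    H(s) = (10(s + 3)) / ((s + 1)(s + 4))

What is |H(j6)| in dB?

Substitute s = j6: numerator = 30 + j60, denominator = -32 + j30.
|H(j6)| = |30 + j60| / |-32 + j30| = 67.082 / 43.863 ≈ 1.529.
In decibels: 20·log₁₀(1.529) ≈ 3.69 dB.

|H(j6)|_dB ≈ 3.69 dB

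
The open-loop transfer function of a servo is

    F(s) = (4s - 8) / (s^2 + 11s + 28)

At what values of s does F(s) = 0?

Set the numerator to zero: 4s - 8 = 0, i.e. 4·(s - 2) = 0.
So s = 2.

s = 2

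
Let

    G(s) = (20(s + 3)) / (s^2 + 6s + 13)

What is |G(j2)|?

|G(j2)| ≈ 4.807

Substitute s = j2: numerator = 60 + j40, denominator = 9 + j12.
|G(j2)| = |60 + j40| / |9 + j12| = 72.111 / 15 ≈ 4.807.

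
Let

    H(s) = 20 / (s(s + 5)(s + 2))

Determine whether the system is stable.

The poles can be read from the denominator factors: s = 0, -5, -2.
Since the simple pole(s) at s = 0 lie on the jω-axis with none in the right half-plane, the system is marginally stable.

marginally stable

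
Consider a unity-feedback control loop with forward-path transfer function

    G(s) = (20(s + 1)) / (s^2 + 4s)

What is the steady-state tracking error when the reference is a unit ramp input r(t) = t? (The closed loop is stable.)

G(s) has one pole at the origin.
This is a Type 1 system. Kv = lim_{s→0} s·G(s) = 20/4 = 5.
e_ss = 1/Kv = 1/(5) = 1/5 ≈ 0.2000.

e_ss = 0.2000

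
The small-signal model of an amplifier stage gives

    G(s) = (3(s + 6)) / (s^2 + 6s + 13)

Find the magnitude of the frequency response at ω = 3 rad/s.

Substitute s = j3: numerator = 18 + j9, denominator = 4 + j18.
|G(j3)| = |18 + j9| / |4 + j18| = 20.125 / 18.439 ≈ 1.091.

|G(j3)| ≈ 1.091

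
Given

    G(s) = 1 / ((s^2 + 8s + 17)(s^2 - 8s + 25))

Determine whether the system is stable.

unstable

The poles can be read from the denominator factors: s = -4 ± j, 4 ± 3j.
Since the pole(s) at s = 4 + 3j, 4 - 3j lie in the right half-plane, the system is unstable.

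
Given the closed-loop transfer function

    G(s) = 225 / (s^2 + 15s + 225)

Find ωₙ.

Compare the denominator to the standard form s^2 + 2ζωₙs + ωₙ².
ωₙ² = 225, so ωₙ = 15 rad/s.

ωₙ = 15 rad/s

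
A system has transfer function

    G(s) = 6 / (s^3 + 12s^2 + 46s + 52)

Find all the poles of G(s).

The poles are the roots of the denominator s^3 + 12s^2 + 46s + 52 = 0.
Trying s = -2: the polynomial evaluates to 0, so (s + 2) is a factor.
Dividing out leaves s^2 + 10s + 26 = 0.
The quadratic formula then gives s = -5 ± 1j.

s = -5 ± j, -2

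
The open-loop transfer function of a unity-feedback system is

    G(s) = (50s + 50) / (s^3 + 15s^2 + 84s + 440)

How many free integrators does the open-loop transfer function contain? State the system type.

The denominator has no factor of s at the origin — no free integrator — so this is a Type 0 system.

Type 0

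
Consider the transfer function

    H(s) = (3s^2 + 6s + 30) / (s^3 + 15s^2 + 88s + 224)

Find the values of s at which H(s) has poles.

The poles are the roots of the denominator s^3 + 15s^2 + 88s + 224 = 0.
Trying s = -7: the polynomial evaluates to 0, so (s + 7) is a factor.
Dividing out leaves s^2 + 8s + 32 = 0.
The quadratic formula then gives s = -4 ± 4j.

s = -7, -4 ± 4j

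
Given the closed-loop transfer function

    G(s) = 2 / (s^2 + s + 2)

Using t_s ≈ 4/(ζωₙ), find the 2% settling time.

t_s ≈ 8 s

Comparing s^2 + s + 2 to s^2 + 2ζωₙs + ωₙ²: ωₙ = √2 ≈ 1.414 rad/s and ζ = 1/(2·√2) ≈ 0.3536.
ζωₙ = 1/2 = 0.5, so t_s ≈ 4/(ζωₙ) = 4/0.5 = 8 s.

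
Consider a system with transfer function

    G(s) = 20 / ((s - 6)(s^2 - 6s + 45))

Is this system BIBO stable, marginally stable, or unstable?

unstable

The poles can be read from the denominator factors: s = 6, 3 ± 6j.
Since the pole(s) at s = 6, 3 + 6j, 3 - 6j lie in the right half-plane, the system is unstable.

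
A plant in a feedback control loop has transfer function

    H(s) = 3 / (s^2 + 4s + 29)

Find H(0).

Set s = 0: H(0) = (3) / (29) = 3/29.

H(0) = 3/29 ≈ 0.1034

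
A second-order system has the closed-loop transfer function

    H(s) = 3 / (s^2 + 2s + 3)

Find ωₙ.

Compare the denominator to the standard form s^2 + 2ζωₙs + ωₙ².
ωₙ² = 3, so ωₙ = √3 ≈ 1.732 rad/s.

ωₙ ≈ 1.732 rad/s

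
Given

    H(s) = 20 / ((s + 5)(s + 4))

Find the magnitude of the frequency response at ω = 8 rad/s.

Substitute s = j8: numerator = 20, denominator = -44 + j72.
|H(j8)| = |20| / |-44 + j72| = 20 / 84.380 ≈ 0.2370.

|H(j8)| ≈ 0.2370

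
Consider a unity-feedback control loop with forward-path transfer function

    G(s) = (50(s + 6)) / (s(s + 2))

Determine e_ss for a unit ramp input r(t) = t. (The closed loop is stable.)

G(s) has one pole at the origin.
This is a Type 1 system. Kv = lim_{s→0} s·G(s) = 300/2 = 150.
e_ss = 1/Kv = 1/(150) = 1/150 ≈ 0.006667.

e_ss = 0.006667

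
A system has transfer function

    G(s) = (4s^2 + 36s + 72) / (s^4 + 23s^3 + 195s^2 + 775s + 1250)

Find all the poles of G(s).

The poles are the roots of the denominator s^4 + 23s^3 + 195s^2 + 775s + 1250 = 0.
Trying s = -10: the polynomial evaluates to 0, so (s + 10) is a factor.
Dividing out leaves s^3 + 13s^2 + 65s + 125 = 0.
This factors further as (s^2 + 8s + 25)(s + 5) = 0.

s = -4 ± 3j, -10, -5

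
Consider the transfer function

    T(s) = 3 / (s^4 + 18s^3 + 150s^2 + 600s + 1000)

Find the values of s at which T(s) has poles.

The poles are the roots of the denominator s^4 + 18s^3 + 150s^2 + 600s + 1000 = 0.
No real roots exist; factor into two real quadratics: (s^2 + 8s + 20)(s^2 + 10s + 50) = 0.
Each quadratic gives a conjugate pair via the quadratic formula.

s = -4 + 2j, -4 - 2j, -5 + 5j, -5 - 5j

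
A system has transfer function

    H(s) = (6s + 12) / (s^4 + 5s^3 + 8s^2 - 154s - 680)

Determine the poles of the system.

s = 5, -3 ± 5j, -4

The poles are the roots of the denominator s^4 + 5s^3 + 8s^2 - 154s - 680 = 0.
Trying s = 5: the polynomial evaluates to 0, so (s - 5) is a factor.
Dividing out leaves s^3 + 10s^2 + 58s + 136 = 0.
This factors further as (s^2 + 6s + 34)(s + 4) = 0.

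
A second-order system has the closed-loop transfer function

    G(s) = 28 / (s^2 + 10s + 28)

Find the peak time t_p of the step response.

Comparing s^2 + 10s + 28 to s^2 + 2ζωₙs + ωₙ²: ωₙ = √28 ≈ 5.292 rad/s and ζ = 10/(2·√28) ≈ 0.9449.
ζωₙ = 10/2 = 5, so ω_d = ωₙ√(1−ζ²) = √(ωₙ² − (ζωₙ)²) = √(28 − 5²) = √3 ≈ 1.732 rad/s.
t_p = π/ω_d = π/1.732 ≈ 1.814 s.

t_p ≈ 1.814 s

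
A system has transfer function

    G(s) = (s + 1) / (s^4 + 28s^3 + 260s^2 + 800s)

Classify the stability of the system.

The denominator s^4 + 28s^3 + 260s^2 + 800s factors as s(s + 10)^2(s + 8), giving poles at s = 0, -10, -10, -8.
Since the simple pole(s) at s = 0 lie on the jω-axis with none in the right half-plane, the system is marginally stable.

marginally stable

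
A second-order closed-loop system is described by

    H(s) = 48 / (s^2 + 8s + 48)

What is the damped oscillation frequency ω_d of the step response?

Comparing s^2 + 8s + 48 to s^2 + 2ζωₙs + ωₙ²: ωₙ = √48 ≈ 6.928 rad/s and ζ = 8/(2·√48) ≈ 0.5774.
ζωₙ = 8/2 = 4, so ω_d = ωₙ√(1−ζ²) = √(ωₙ² − (ζωₙ)²) = √(48 − 4²) = √32 ≈ 5.657 rad/s.

ω_d ≈ 5.657 rad/s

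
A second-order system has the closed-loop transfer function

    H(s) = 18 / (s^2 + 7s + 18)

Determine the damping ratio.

ζ ≈ 0.8250

Compare the denominator to the standard form s^2 + 2ζωₙs + ωₙ².
ωₙ² = 18, so ωₙ = √18 ≈ 4.243 rad/s.
2ζωₙ = 7, so ζ = 7/(2·√18) ≈ 0.8250.
With ζ = 0.8250 the response is underdamped.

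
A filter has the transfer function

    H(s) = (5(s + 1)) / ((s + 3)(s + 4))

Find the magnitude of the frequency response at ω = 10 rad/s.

Substitute s = j10: numerator = 5 + j50, denominator = -88 + j70.
|H(j10)| = |5 + j50| / |-88 + j70| = 50.249 / 112.45 ≈ 0.4469.

|H(j10)| ≈ 0.4469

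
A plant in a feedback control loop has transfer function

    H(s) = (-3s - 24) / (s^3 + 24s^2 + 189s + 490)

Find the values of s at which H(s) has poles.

s = -10, -7, -7

The poles are the roots of the denominator s^3 + 24s^2 + 189s + 490 = 0.
Trying s = -10: the polynomial evaluates to 0, so (s + 10) is a factor.
Dividing out leaves s^2 + 14s + 49 = 0.
Factoring the quadratic: (s + 7)^2 = 0.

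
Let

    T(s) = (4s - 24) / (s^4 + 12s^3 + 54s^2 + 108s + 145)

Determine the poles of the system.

s = -1 ± 2j, -5 ± 2j

The poles are the roots of the denominator s^4 + 12s^3 + 54s^2 + 108s + 145 = 0.
No real roots exist; factor into two real quadratics: (s^2 + 2s + 5)(s^2 + 10s + 29) = 0.
Each quadratic gives a conjugate pair via the quadratic formula.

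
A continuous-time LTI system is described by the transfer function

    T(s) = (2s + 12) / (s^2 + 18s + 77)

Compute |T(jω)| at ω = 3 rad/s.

Substitute s = j3: numerator = 12 + j6, denominator = 68 + j54.
|T(j3)| = |12 + j6| / |68 + j54| = 13.416 / 86.833 ≈ 0.1545.

|T(j3)| ≈ 0.1545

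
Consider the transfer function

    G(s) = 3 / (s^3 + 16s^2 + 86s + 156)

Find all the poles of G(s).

s = -5 + j, -5 - j, -6

The poles are the roots of the denominator s^3 + 16s^2 + 86s + 156 = 0.
Trying s = -6: the polynomial evaluates to 0, so (s + 6) is a factor.
Dividing out leaves s^2 + 10s + 26 = 0.
The quadratic formula then gives s = -5 ± 1j.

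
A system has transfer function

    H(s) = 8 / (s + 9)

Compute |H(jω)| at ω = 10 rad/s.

|H(j10)| ≈ 0.5946

Substitute s = j10: numerator = 8, denominator = 9 + j10.
|H(j10)| = |8| / |9 + j10| = 8 / 13.454 ≈ 0.5946.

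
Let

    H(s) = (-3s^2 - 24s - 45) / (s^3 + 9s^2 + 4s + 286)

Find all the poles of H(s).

The poles are the roots of the denominator s^3 + 9s^2 + 4s + 286 = 0.
Trying s = -11: the polynomial evaluates to 0, so (s + 11) is a factor.
Dividing out leaves s^2 - 2s + 26 = 0.
The quadratic formula then gives s = 1 ± 5j.

s = 1 ± 5j, -11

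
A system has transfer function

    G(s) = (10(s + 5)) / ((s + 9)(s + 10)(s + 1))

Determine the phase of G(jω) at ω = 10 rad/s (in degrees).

∠G(j10) ≈ -113.9°

At s = j10: numerator = 50 + j100, denominator = -1910 + j90.
∠G = ∠num − ∠den = 63.435° − (177.30°) = -113.9°.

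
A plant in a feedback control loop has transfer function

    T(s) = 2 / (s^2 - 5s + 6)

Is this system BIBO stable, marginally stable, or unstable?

The denominator s^2 - 5s + 6 factors as (s - 3)(s - 2), giving poles at s = 3, 2.
Since the pole(s) at s = 3, 2 lie in the right half-plane, the system is unstable.

unstable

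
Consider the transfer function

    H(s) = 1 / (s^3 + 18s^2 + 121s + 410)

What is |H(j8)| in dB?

Substitute s = j8: numerator = 1, denominator = -742 + j456.
|H(j8)| = |1| / |-742 + j456| = 1 / 870.92 ≈ 0.001148.
In decibels: 20·log₁₀(0.001148) ≈ -58.8 dB.

|H(j8)|_dB ≈ -58.8 dB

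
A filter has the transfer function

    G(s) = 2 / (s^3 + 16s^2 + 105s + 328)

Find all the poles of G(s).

The poles are the roots of the denominator s^3 + 16s^2 + 105s + 328 = 0.
Trying s = -8: the polynomial evaluates to 0, so (s + 8) is a factor.
Dividing out leaves s^2 + 8s + 41 = 0.
The quadratic formula then gives s = -4 ± 5j.

s = -4 + 5j, -4 - 5j, -8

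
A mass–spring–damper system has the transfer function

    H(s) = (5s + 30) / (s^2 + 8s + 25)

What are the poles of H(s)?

s = -4 ± 3j

The poles are the roots of the denominator s^2 + 8s + 25 = 0.
Using the quadratic formula: s = (-8 ± √(-36))/2 = -4 ± 3j.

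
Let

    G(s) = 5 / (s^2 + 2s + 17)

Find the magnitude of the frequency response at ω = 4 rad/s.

Substitute s = j4: numerator = 5, denominator = 1 + j8.
|G(j4)| = |5| / |1 + j8| = 5 / 8.0623 ≈ 0.6202.

|G(j4)| ≈ 0.6202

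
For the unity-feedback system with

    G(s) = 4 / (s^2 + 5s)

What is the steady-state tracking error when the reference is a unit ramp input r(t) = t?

e_ss = 1.250

G(s) has one pole at the origin.
This is a Type 1 system. Kv = lim_{s→0} s·G(s) = 4/5.
e_ss = 1/Kv = 1/(4/5) = 5/4 ≈ 1.250.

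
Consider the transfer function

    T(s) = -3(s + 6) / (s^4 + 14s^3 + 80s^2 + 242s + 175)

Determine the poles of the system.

s = -3 + 4j, -3 - 4j, -1, -7

The poles are the roots of the denominator s^4 + 14s^3 + 80s^2 + 242s + 175 = 0.
Trying s = -1: the polynomial evaluates to 0, so (s + 1) is a factor.
Dividing out leaves s^3 + 13s^2 + 67s + 175 = 0.
This factors further as (s^2 + 6s + 25)(s + 7) = 0.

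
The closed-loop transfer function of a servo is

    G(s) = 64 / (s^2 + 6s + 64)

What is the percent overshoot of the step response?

Comparing s^2 + 6s + 64 to s^2 + 2ζωₙs + ωₙ²: ωₙ = 8 rad/s and ζ = 6/(2·8) = 0.375.
%OS = 100·exp(−πζ/√(1−ζ²)) = 100·exp(−π·0.375/√(1−0.375²)) ≈ 28.1%.

%OS ≈ 28.1%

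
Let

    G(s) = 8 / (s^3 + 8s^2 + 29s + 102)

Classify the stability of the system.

stable

The denominator s^3 + 8s^2 + 29s + 102 factors as (s^2 + 2s + 17)(s + 6), giving poles at s = -1 ± 4j, -6.
Since all poles lie strictly in the left half-plane, the system is stable.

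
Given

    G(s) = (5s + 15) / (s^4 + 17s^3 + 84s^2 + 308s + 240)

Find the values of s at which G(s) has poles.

The poles are the roots of the denominator s^4 + 17s^3 + 84s^2 + 308s + 240 = 0.
Trying s = -12: the polynomial evaluates to 0, so (s + 12) is a factor.
Dividing out leaves s^3 + 5s^2 + 24s + 20 = 0.
This factors further as (s^2 + 4s + 20)(s + 1) = 0.

s = -2 + 4j, -2 - 4j, -12, -1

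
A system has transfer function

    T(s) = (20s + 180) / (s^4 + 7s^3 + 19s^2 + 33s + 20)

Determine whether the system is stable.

The denominator s^4 + 7s^3 + 19s^2 + 33s + 20 factors as (s^2 + 2s + 5)(s + 4)(s + 1), giving poles at s = -1 ± 2j, -4, -1.
Since all poles lie strictly in the left half-plane, the system is stable.

stable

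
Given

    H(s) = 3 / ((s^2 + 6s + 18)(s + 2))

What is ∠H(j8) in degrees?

∠H(j8) ≈ 150.3°

At s = j8: numerator = 3, denominator = -476 - j272.
∠H = ∠num − ∠den = 0° − (-150.26°) = 150.3°.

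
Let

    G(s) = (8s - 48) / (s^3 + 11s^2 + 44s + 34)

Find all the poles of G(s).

s = -5 + 3j, -5 - 3j, -1

The poles are the roots of the denominator s^3 + 11s^2 + 44s + 34 = 0.
Trying s = -1: the polynomial evaluates to 0, so (s + 1) is a factor.
Dividing out leaves s^2 + 10s + 34 = 0.
The quadratic formula then gives s = -5 ± 3j.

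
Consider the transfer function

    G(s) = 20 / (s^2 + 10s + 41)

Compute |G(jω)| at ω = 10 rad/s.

Substitute s = j10: numerator = 20, denominator = -59 + j100.
|G(j10)| = |20| / |-59 + j100| = 20 / 116.11 ≈ 0.1723.

|G(j10)| ≈ 0.1723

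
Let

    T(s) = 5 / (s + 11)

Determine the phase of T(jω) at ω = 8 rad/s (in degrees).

∠T(j8) ≈ -36.03°

At s = j8: numerator = 5, denominator = 11 + j8.
∠T = ∠num − ∠den = 0° − (36.027°) = -36.03°.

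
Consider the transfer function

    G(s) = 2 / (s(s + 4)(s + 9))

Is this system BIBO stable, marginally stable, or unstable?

marginally stable

The poles can be read from the denominator factors: s = 0, -4, -9.
Since the simple pole(s) at s = 0 lie on the jω-axis with none in the right half-plane, the system is marginally stable.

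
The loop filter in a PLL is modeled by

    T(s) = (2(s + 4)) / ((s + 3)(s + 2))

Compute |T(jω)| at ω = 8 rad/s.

Substitute s = j8: numerator = 8 + j16, denominator = -58 + j40.
|T(j8)| = |8 + j16| / |-58 + j40| = 17.889 / 70.456 ≈ 0.2539.

|T(j8)| ≈ 0.2539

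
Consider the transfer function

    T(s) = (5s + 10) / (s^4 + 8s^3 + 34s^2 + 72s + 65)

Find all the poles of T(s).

s = -2 ± j, -2 ± 3j

The poles are the roots of the denominator s^4 + 8s^3 + 34s^2 + 72s + 65 = 0.
No real roots exist; factor into two real quadratics: (s^2 + 4s + 5)(s^2 + 4s + 13) = 0.
Each quadratic gives a conjugate pair via the quadratic formula.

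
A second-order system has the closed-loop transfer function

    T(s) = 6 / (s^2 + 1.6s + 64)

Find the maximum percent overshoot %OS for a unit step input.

Comparing s^2 + 1.6s + 64 to s^2 + 2ζωₙs + ωₙ²: ωₙ = 8 rad/s and ζ = 1.6/(2·8) = 0.1.
%OS = 100·exp(−πζ/√(1−ζ²)) = 100·exp(−π·0.1/√(1−0.1²)) ≈ 72.9%.

%OS ≈ 72.9%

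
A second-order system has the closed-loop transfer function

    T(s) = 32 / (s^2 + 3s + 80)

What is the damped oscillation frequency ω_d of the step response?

Comparing s^2 + 3s + 80 to s^2 + 2ζωₙs + ωₙ²: ωₙ = √80 ≈ 8.944 rad/s and ζ = 3/(2·√80) ≈ 0.1677.
ζωₙ = 3/2 = 1.5, so ω_d = ωₙ√(1−ζ²) = √(ωₙ² − (ζωₙ)²) = √(80 − 1.5²) = √77.75 ≈ 8.818 rad/s.

ω_d ≈ 8.818 rad/s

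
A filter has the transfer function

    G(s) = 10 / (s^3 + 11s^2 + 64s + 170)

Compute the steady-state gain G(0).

G(0) = 1/17 ≈ 0.05882

Set s = 0: G(0) = (10) / (170) = 1/17.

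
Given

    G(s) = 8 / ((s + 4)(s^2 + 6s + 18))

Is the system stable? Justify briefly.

stable

The poles can be read from the denominator factors: s = -4, -3 + 3j, -3 - 3j.
Since all poles lie strictly in the left half-plane, the system is stable.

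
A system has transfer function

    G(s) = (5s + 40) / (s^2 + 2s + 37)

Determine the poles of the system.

s = -1 ± 6j

The poles are the roots of the denominator s^2 + 2s + 37 = 0.
Using the quadratic formula: s = (-2 ± √(-144))/2 = -1 ± 6j.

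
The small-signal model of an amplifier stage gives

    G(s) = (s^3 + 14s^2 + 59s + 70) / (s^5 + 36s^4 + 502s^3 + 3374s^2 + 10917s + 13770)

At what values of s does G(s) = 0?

Set the numerator to zero: s^3 + 14s^2 + 59s + 70 = 0.
Factoring: (s + 5)(s + 7)(s + 2) = 0.

s = -5, -7, -2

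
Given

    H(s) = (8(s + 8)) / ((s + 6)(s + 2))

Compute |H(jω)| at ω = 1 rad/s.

|H(j1)| ≈ 4.742

Substitute s = j1: numerator = 64 + j8, denominator = 11 + j8.
|H(j1)| = |64 + j8| / |11 + j8| = 64.498 / 13.601 ≈ 4.742.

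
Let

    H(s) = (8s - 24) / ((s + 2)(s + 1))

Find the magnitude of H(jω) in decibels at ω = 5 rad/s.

|H(j5)|_dB ≈ 4.60 dB

Substitute s = j5: numerator = -24 + j40, denominator = -23 + j15.
|H(j5)| = |-24 + j40| / |-23 + j15| = 46.648 / 27.459 ≈ 1.699.
In decibels: 20·log₁₀(1.699) ≈ 4.60 dB.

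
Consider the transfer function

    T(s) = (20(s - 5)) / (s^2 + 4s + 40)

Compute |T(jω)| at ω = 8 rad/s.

|T(j8)| ≈ 4.717

Substitute s = j8: numerator = -100 + j160, denominator = -24 + j32.
|T(j8)| = |-100 + j160| / |-24 + j32| = 188.68 / 40 ≈ 4.717.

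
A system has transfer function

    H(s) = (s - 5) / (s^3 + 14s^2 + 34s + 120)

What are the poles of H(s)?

The poles are the roots of the denominator s^3 + 14s^2 + 34s + 120 = 0.
Trying s = -12: the polynomial evaluates to 0, so (s + 12) is a factor.
Dividing out leaves s^2 + 2s + 10 = 0.
The quadratic formula then gives s = -1 ± 3j.

s = -1 ± 3j, -12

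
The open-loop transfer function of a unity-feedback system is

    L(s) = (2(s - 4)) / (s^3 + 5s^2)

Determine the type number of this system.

The denominator has 2 factors of s at the origin (free integrators), so this is a Type 2 system.

Type 2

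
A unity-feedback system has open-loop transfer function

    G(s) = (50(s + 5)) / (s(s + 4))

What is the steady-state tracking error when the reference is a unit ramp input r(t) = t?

G(s) has one pole at the origin.
This is a Type 1 system. Kv = lim_{s→0} s·G(s) = 250/4 = 125/2.
e_ss = 1/Kv = 1/(125/2) = 2/125 ≈ 0.01600.

e_ss = 0.01600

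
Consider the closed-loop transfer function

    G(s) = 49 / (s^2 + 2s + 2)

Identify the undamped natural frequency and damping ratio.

Compare the denominator to the standard form s^2 + 2ζωₙs + ωₙ².
ωₙ² = 2, so ωₙ = √2 ≈ 1.414 rad/s.
2ζωₙ = 2, so ζ = 2/(2·√2) ≈ 0.7071.

ωₙ ≈ 1.414 rad/s, ζ ≈ 0.7071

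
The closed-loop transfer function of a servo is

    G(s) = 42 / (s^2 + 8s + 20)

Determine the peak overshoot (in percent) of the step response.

Comparing s^2 + 8s + 20 to s^2 + 2ζωₙs + ωₙ²: ωₙ = √20 ≈ 4.472 rad/s and ζ = 8/(2·√20) ≈ 0.8944.
%OS = 100·exp(−πζ/√(1−ζ²)) = 100·exp(−π·0.8944/√(1−0.8944²)) ≈ 0.187%.

%OS ≈ 0.187%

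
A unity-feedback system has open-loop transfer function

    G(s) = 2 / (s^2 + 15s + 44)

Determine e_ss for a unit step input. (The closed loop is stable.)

e_ss = 0.9565

G(s) has no poles at the origin.
This is a Type 0 system. Kp = lim_{s→0} G(s) = 2/44 = 1/22.
e_ss = 1/(1 + Kp) = 1/(1 + 1/22) = 22/23 ≈ 0.9565.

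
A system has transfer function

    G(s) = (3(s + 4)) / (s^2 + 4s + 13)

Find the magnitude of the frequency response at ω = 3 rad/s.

|G(j3)| ≈ 1.186

Substitute s = j3: numerator = 12 + j9, denominator = 4 + j12.
|G(j3)| = |12 + j9| / |4 + j12| = 15 / 12.649 ≈ 1.186.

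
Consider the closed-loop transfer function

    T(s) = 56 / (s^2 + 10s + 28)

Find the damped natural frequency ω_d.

Comparing s^2 + 10s + 28 to s^2 + 2ζωₙs + ωₙ²: ωₙ = √28 ≈ 5.292 rad/s and ζ = 10/(2·√28) ≈ 0.9449.
ζωₙ = 10/2 = 5, so ω_d = ωₙ√(1−ζ²) = √(ωₙ² − (ζωₙ)²) = √(28 − 5²) = √3 ≈ 1.732 rad/s.

ω_d ≈ 1.732 rad/s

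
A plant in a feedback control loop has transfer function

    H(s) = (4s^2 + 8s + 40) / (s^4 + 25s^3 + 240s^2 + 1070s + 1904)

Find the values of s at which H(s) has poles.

s = -5 ± 3j, -7, -8

The poles are the roots of the denominator s^4 + 25s^3 + 240s^2 + 1070s + 1904 = 0.
Trying s = -7: the polynomial evaluates to 0, so (s + 7) is a factor.
Dividing out leaves s^3 + 18s^2 + 114s + 272 = 0.
This factors further as (s^2 + 10s + 34)(s + 8) = 0.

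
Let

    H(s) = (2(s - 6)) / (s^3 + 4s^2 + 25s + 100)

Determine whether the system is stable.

The denominator s^3 + 4s^2 + 25s + 100 factors as (s^2 + 25)(s + 4), giving poles at s = 5j, -5j, -4.
Since the simple pole(s) at s = 5j, -5j lie on the jω-axis with none in the right half-plane, the system is marginally stable.

marginally stable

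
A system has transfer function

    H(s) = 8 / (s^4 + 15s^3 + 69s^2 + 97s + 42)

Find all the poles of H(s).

The poles are the roots of the denominator s^4 + 15s^3 + 69s^2 + 97s + 42 = 0.
Trying s = -1: the polynomial evaluates to 0, so (s + 1) is a factor.
Dividing out leaves s^3 + 14s^2 + 55s + 42 = 0.
This factors further as (s + 7)(s + 6)(s + 1) = 0.

s = -1, -7, -6, -1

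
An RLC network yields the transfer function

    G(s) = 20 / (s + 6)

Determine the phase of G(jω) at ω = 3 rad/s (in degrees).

At s = j3: numerator = 20, denominator = 6 + j3.
∠G = ∠num − ∠den = 0° − (26.565°) = -26.57°.

∠G(j3) ≈ -26.57°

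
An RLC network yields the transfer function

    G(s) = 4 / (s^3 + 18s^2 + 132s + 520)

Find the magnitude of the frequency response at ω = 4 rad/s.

|G(j4)| ≈ 0.007711

Substitute s = j4: numerator = 4, denominator = 232 + j464.
|G(j4)| = |4| / |232 + j464| = 4 / 518.77 ≈ 0.007711.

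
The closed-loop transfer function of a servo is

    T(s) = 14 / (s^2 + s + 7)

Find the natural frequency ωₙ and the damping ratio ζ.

Compare the denominator to the standard form s^2 + 2ζωₙs + ωₙ².
ωₙ² = 7, so ωₙ = √7 ≈ 2.646 rad/s.
2ζωₙ = 1, so ζ = 1/(2·√7) ≈ 0.1890.
With ζ = 0.1890 the response is underdamped.

ωₙ ≈ 2.646 rad/s, ζ ≈ 0.1890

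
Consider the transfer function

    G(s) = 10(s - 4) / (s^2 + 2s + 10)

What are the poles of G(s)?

s = -1 ± 3j

The poles are the roots of the denominator s^2 + 2s + 10 = 0.
Using the quadratic formula: s = (-2 ± √(-36))/2 = -1 ± 3j.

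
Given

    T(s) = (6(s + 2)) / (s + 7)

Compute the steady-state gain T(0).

T(0) = 12/7 ≈ 1.714

At s = 0 each factor (s + a) contributes a and each (s^2 + bs + c) contributes c.
T(0) = 6·(2) / ((7)) = 12/7 = 12/7.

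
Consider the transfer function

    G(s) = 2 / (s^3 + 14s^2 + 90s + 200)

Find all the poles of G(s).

The poles are the roots of the denominator s^3 + 14s^2 + 90s + 200 = 0.
Trying s = -4: the polynomial evaluates to 0, so (s + 4) is a factor.
Dividing out leaves s^2 + 10s + 50 = 0.
The quadratic formula then gives s = -5 ± 5j.

s = -5 + 5j, -5 - 5j, -4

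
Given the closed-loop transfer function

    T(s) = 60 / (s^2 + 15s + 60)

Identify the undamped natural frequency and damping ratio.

ωₙ ≈ 7.746 rad/s, ζ ≈ 0.9682

Compare the denominator to the standard form s^2 + 2ζωₙs + ωₙ².
ωₙ² = 60, so ωₙ = √60 ≈ 7.746 rad/s.
2ζωₙ = 15, so ζ = 15/(2·√60) ≈ 0.9682.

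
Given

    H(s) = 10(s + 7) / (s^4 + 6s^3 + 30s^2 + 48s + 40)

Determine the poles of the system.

s = -2 ± 4j, -1 ± j

The poles are the roots of the denominator s^4 + 6s^3 + 30s^2 + 48s + 40 = 0.
No real roots exist; factor into two real quadratics: (s^2 + 4s + 20)(s^2 + 2s + 2) = 0.
Each quadratic gives a conjugate pair via the quadratic formula.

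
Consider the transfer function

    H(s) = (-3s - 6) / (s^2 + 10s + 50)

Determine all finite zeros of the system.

Set the numerator to zero: -3s - 6 = 0, i.e. -3·(s + 2) = 0.
So s = -2.

s = -2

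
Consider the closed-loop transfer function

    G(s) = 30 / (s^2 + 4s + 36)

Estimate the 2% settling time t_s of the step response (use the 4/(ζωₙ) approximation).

Comparing s^2 + 4s + 36 to s^2 + 2ζωₙs + ωₙ²: ωₙ = 6 rad/s and ζ = 4/(2·6) ≈ 0.3333.
ζωₙ = 4/2 = 2, so t_s ≈ 4/(ζωₙ) = 4/2 = 2 s.

t_s ≈ 2 s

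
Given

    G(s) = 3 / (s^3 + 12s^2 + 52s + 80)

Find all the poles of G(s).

s = -4 + 2j, -4 - 2j, -4

The poles are the roots of the denominator s^3 + 12s^2 + 52s + 80 = 0.
Trying s = -4: the polynomial evaluates to 0, so (s + 4) is a factor.
Dividing out leaves s^2 + 8s + 20 = 0.
The quadratic formula then gives s = -4 ± 2j.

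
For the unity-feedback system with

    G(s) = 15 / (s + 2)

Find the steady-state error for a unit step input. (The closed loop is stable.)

e_ss = 0.1176

G(s) has no poles at the origin.
This is a Type 0 system. Kp = lim_{s→0} G(s) = 15/2.
e_ss = 1/(1 + Kp) = 1/(1 + 15/2) = 2/17 ≈ 0.1176.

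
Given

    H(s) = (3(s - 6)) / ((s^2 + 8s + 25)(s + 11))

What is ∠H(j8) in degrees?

∠H(j8) ≈ -30.51°

At s = j8: numerator = -18 + j24, denominator = -941 + j392.
∠H = ∠num − ∠den = 126.87° − (157.38°) = -30.51°.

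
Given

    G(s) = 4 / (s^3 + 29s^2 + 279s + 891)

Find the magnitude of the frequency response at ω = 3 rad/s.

|G(j3)| ≈ 0.003898

Substitute s = j3: numerator = 4, denominator = 630 + j810.
|G(j3)| = |4| / |630 + j810| = 4 / 1026.2 ≈ 0.003898.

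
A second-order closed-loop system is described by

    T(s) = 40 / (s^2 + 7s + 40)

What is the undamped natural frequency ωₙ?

ωₙ ≈ 6.325 rad/s

Compare the denominator to the standard form s^2 + 2ζωₙs + ωₙ².
ωₙ² = 40, so ωₙ = √40 ≈ 6.325 rad/s.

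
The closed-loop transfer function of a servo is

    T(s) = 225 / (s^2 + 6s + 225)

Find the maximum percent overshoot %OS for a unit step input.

Comparing s^2 + 6s + 225 to s^2 + 2ζωₙs + ωₙ²: ωₙ = 15 rad/s and ζ = 6/(2·15) = 0.2.
%OS = 100·exp(−πζ/√(1−ζ²)) = 100·exp(−π·0.2/√(1−0.2²)) ≈ 52.7%.

%OS ≈ 52.7%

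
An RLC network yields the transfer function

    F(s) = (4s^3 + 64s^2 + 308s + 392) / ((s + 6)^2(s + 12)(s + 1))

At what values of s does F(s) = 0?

s = -2, -7, -7

Set the numerator to zero: 4s^3 + 64s^2 + 308s + 392 = 0, i.e. 4·(s^3 + 16s^2 + 77s + 98) = 0.
Factoring: (s + 2)(s + 7)^2 = 0.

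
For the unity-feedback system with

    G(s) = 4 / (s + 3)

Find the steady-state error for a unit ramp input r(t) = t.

G(s) has no poles at the origin.
This is a Type 0 system; Kv = lim_{s→0} s·G(s) = 0, so the steady-state error for a ramp input is infinite.

e_ss = ∞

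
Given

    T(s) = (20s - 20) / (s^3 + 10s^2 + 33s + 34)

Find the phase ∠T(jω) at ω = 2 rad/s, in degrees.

∠T(j2) ≈ 20.66°

At s = j2: numerator = -20 + j40, denominator = -6 + j58.
∠T = ∠num − ∠den = 116.57° − (95.906°) = 20.66°.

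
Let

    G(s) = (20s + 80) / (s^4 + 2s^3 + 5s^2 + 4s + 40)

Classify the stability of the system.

unstable

The denominator s^4 + 2s^3 + 5s^2 + 4s + 40 factors as (s^2 + 4s + 8)(s^2 - 2s + 5), giving poles at s = -2 ± 2j, 1 ± 2j.
Since the pole(s) at s = 1 + 2j, 1 - 2j lie in the right half-plane, the system is unstable.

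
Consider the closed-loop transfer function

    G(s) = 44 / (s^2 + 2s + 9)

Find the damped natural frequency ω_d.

ω_d ≈ 2.828 rad/s

Comparing s^2 + 2s + 9 to s^2 + 2ζωₙs + ωₙ²: ωₙ = 3 rad/s and ζ = 2/(2·3) ≈ 0.3333.
ζωₙ = 2/2 = 1, so ω_d = ωₙ√(1−ζ²) = √(ωₙ² − (ζωₙ)²) = √(9 − 1²) = √8 ≈ 2.828 rad/s.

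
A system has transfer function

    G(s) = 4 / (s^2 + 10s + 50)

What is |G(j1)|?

|G(j1)| ≈ 0.07998

Substitute s = j1: numerator = 4, denominator = 49 + j10.
|G(j1)| = |4| / |49 + j10| = 4 / 50.010 ≈ 0.07998.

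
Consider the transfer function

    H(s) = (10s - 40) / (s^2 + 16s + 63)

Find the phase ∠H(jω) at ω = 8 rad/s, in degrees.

∠H(j8) ≈ 26.12°

At s = j8: numerator = -40 + j80, denominator = -1 + j128.
∠H = ∠num − ∠den = 116.57° − (90.448°) = 26.12°.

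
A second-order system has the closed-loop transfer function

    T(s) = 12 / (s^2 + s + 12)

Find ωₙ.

Compare the denominator to the standard form s^2 + 2ζωₙs + ωₙ².
ωₙ² = 12, so ωₙ = √12 ≈ 3.464 rad/s.

ωₙ ≈ 3.464 rad/s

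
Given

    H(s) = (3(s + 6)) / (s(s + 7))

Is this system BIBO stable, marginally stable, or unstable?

marginally stable

The poles can be read from the denominator factors: s = 0, -7.
Since the simple pole(s) at s = 0 lie on the jω-axis with none in the right half-plane, the system is marginally stable.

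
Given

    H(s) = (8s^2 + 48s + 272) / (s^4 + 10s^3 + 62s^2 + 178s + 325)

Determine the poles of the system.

s = -3 + 4j, -3 - 4j, -2 + 3j, -2 - 3j

The poles are the roots of the denominator s^4 + 10s^3 + 62s^2 + 178s + 325 = 0.
No real roots exist; factor into two real quadratics: (s^2 + 6s + 25)(s^2 + 4s + 13) = 0.
Each quadratic gives a conjugate pair via the quadratic formula.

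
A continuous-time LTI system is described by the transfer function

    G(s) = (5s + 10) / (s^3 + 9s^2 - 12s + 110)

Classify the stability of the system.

unstable

The denominator s^3 + 9s^2 - 12s + 110 factors as (s^2 - 2s + 10)(s + 11), giving poles at s = 1 + 3j, 1 - 3j, -11.
Since the pole(s) at s = 1 + 3j, 1 - 3j lie in the right half-plane, the system is unstable.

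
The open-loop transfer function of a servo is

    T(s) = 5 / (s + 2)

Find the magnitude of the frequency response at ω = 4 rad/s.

Substitute s = j4: numerator = 5, denominator = 2 + j4.
|T(j4)| = |5| / |2 + j4| = 5 / 4.4721 ≈ 1.118.

|T(j4)| ≈ 1.118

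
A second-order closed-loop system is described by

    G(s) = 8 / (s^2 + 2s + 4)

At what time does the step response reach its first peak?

Comparing s^2 + 2s + 4 to s^2 + 2ζωₙs + ωₙ²: ωₙ = 2 rad/s and ζ = 2/(2·2) = 0.5.
ζωₙ = 2/2 = 1, so ω_d = ωₙ√(1−ζ²) = √(ωₙ² − (ζωₙ)²) = √(4 − 1²) = √3 ≈ 1.732 rad/s.
t_p = π/ω_d = π/1.732 ≈ 1.814 s.

t_p ≈ 1.814 s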